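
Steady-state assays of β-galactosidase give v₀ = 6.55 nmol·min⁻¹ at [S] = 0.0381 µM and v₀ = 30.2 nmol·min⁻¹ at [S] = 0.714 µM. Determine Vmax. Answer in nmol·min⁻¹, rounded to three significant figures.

From v = Vmax[S]/(Km+[S]), each point gives Vmax = v(Km+[S])/[S].
Equating: 6.55(Km+0.0381)/0.0381 = 30.2(Km+0.714)/0.714.
171.9·Km + 6.55 = 42.30·Km + 30.2, so (171.9 − 42.30)·Km = 30.2 − 6.55.
Km = 23.65/129.6 = 0.182 µM; then Vmax = 6.55(0.182+0.0381)/0.0381 = 37.9 nmol·min⁻¹.

37.9 nmol·min⁻¹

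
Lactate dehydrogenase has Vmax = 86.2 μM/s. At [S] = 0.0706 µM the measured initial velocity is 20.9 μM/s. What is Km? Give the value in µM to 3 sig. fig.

0.221 µM

v/Vmax = 20.9/86.2 = 0.2425 = [S]/(Km+[S]).
So Km + [S] = [S]/0.2425 = 0.2912 µM, giving Km = 0.2912 − 0.0706 = 0.221 µM.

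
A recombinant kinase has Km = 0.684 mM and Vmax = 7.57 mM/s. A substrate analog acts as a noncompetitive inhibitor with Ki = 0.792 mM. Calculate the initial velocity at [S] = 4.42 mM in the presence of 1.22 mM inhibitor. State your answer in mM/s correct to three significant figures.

2.58 mM/s

α = 1 + [I]/Ki = 1 + 1.22/0.792 = 2.540.
For a noncompetitive inhibitor, Vmax is reduced to Vmax/α while Km is unchanged: Km,app = 0.684 mM, Vmax,app = 2.98 mM/s.
v = Vmax,app·[S]/(Km,app + [S]) = 2.98 × 4.42/(0.684 + 4.42) = 2.58 mM/s.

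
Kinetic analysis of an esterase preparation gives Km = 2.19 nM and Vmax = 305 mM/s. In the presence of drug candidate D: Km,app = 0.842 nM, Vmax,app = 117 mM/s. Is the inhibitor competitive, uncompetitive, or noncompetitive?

Both Km and Vmax decrease by the same factor (~2.60-fold) — characteristic of uncompetitive inhibition.

uncompetitive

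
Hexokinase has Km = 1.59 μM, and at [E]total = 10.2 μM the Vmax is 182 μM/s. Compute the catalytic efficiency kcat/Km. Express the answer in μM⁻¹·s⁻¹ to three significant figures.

11.2 μM⁻¹·s⁻¹

kcat = Vmax/[E]total = 182/10.2 = 17.8 s⁻¹.
kcat/Km = 17.8/1.59 = 11.2 μM⁻¹·s⁻¹.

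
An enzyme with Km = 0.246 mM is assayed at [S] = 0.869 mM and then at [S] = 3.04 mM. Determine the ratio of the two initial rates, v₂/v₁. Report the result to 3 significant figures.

The fractional saturations are [S]/(Km+[S]) = 0.869/1.115 = 0.7794 and 3.04/3.286 = 0.9251.
v₂/v₁ is just their ratio: 0.9251/0.7794 = 1.19.

1.19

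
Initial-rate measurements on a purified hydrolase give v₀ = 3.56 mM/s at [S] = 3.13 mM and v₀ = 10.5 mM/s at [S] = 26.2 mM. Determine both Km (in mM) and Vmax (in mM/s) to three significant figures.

Km = 9.42 mM; Vmax = 14.3 mM/s

From v = Vmax[S]/(Km+[S]), each point gives Vmax = v(Km+[S])/[S].
Equating: 3.56(Km+3.13)/3.13 = 10.5(Km+26.2)/26.2.
1.137·Km + 3.56 = 0.4008·Km + 10.5, so (1.137 − 0.4008)·Km = 10.5 − 3.56.
Km = 6.940/0.7366 = 9.42 mM; then Vmax = 3.56(9.42+3.13)/3.13 = 14.3 mM/s.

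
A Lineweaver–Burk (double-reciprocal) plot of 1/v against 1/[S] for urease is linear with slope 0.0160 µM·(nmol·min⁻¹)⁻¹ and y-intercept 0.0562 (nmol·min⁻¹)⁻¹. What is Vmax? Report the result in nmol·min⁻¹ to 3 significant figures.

17.8 nmol·min⁻¹

The y-intercept of a Lineweaver–Burk plot equals 1/Vmax, so Vmax = 1/0.0562 = 17.8 nmol·min⁻¹.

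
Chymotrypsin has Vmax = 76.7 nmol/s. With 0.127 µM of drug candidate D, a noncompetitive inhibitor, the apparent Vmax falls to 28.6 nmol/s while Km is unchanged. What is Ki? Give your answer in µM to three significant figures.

0.0755 µM

Noncompetitive: Vmax,app = Vmax/α with α = 1 + [I]/Ki.
α = Vmax/Vmax,app = 76.7/28.6 = 2.682.
Ki = [I]/(α − 1) = 0.127/1.682 = 0.0755 µM.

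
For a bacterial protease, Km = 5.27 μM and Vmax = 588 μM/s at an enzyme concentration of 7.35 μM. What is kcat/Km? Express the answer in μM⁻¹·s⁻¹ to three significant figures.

15.2 μM⁻¹·s⁻¹

kcat = Vmax/[E]total = 588/7.35 = 80.0 s⁻¹.
kcat/Km = 80.0/5.27 = 15.2 μM⁻¹·s⁻¹.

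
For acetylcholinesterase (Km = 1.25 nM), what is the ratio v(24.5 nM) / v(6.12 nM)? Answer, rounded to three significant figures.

Since Vmax cancels, v₂/v₁ = [S]₂(Km+[S]₁) / [S]₁(Km+[S]₂).
= 24.5×(1.25+6.12) / (6.12×(1.25+24.5)) = 180.6/157.6 = 1.15.

1.15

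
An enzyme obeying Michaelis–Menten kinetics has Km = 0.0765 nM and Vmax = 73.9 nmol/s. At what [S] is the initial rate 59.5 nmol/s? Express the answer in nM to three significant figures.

Rearranging v = Vmax[S]/(Km+[S]) gives [S] = Km·v/(Vmax − v).
[S] = 0.0765 × 59.5 / (73.9 − 59.5) = 4.552/14.40 = 0.316 nM.

0.316 nM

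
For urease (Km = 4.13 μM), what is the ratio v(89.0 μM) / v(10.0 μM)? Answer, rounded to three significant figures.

Since Vmax cancels, v₂/v₁ = [S]₂(Km+[S]₁) / [S]₁(Km+[S]₂).
= 89.0×(4.13+10.0) / (10.0×(4.13+89.0)) = 1258/931.3 = 1.35.

1.35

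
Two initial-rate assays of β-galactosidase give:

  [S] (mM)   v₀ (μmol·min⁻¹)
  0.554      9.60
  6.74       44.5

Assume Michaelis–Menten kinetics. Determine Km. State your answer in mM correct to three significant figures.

3.25 mM

In reciprocal form, 1/v = (Km/Vmax)·(1/[S]) + 1/Vmax. The two points give (1/[S], 1/v) = (1.805, 0.1042) and (0.1484, 0.02247).
Slope = (0.1042 − 0.02247)/(1.805 − 0.1484) = 0.04931; intercept = 0.1042 − 0.04931×1.805 = 0.01516.
Vmax = 1/intercept = 66.0 μmol·min⁻¹; Km = slope × Vmax = 0.04931 × 66.0 = 3.25 mM.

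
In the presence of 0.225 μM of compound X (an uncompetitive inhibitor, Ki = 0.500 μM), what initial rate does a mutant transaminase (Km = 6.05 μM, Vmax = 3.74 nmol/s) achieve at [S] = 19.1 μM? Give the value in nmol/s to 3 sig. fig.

2.12 nmol/s

α = 1 + [I]/Ki = 1 + 0.225/0.500 = 1.450.
For an uncompetitive inhibitor, both parameters are divided by α, giving Vmax/α and Km/α: Km,app = 4.17 μM, Vmax,app = 2.58 nmol/s.
v = Vmax,app·[S]/(Km,app + [S]) = 2.58 × 19.1/(4.17 + 19.1) = 2.12 nmol/s.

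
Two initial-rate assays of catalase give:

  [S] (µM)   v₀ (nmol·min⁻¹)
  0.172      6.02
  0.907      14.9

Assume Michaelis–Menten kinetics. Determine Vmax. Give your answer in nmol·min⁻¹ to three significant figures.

In reciprocal form, 1/v = (Km/Vmax)·(1/[S]) + 1/Vmax. The two points give (1/[S], 1/v) = (5.814, 0.1661) and (1.103, 0.06711).
Slope = (0.1661 − 0.06711)/(5.814 − 1.103) = 0.02101; intercept = 0.1661 − 0.02101×5.814 = 0.04395.
Vmax = 1/intercept = 22.8 nmol·min⁻¹; Km = slope × Vmax = 0.02101 × 22.8 = 0.478 µM.

22.8 nmol·min⁻¹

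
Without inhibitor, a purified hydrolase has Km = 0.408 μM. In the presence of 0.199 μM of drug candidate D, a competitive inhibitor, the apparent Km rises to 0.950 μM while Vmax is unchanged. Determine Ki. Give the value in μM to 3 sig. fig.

Competitive: Km,app = α·Km with α = 1 + [I]/Ki.
α = Km,app/Km = 0.950/0.408 = 2.328.
Since α = 1 + [I]/Ki, [I]/Ki = 2.328 − 1 = 1.328 and Ki = 0.199/1.328 = 0.150 μM.

0.150 μM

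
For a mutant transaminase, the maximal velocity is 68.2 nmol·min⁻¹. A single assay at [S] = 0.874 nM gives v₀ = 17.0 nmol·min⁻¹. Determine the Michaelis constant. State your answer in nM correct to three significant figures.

From v = Vmax[S]/(Km+[S]), Km = [S](Vmax − v)/v.
Km = 0.874 × (68.2 − 17.0) / 17.0 = 44.75/17.0 = 2.63 nM.

2.63 nM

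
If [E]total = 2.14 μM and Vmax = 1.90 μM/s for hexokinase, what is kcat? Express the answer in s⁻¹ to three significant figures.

0.888 s⁻¹

kcat = Vmax/[E]total = 1.90 μM/s / 2.14 μM = 0.888 s⁻¹.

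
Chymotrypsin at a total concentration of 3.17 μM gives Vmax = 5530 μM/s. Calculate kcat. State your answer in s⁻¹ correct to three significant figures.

kcat = Vmax/[E]total = 5530 μM/s / 3.17 μM = 1740 s⁻¹.

1740 s⁻¹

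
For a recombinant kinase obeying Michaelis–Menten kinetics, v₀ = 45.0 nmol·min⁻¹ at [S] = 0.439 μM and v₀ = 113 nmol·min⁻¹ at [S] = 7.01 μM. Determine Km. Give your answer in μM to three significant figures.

0.787 μM

From v = Vmax[S]/(Km+[S]), each point gives Vmax = v(Km+[S])/[S].
Equating: 45.0(Km+0.439)/0.439 = 113(Km+7.01)/7.01.
102.5·Km + 45.0 = 16.12·Km + 113, so (102.5 − 16.12)·Km = 113 − 45.0.
Km = 68.00/86.39 = 0.787 μM; then Vmax = 45.0(0.787+0.439)/0.439 = 126 nmol·min⁻¹.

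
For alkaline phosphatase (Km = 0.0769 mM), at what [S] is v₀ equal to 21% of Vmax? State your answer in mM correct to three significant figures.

v/Vmax = [S]/(Km+[S]) = 0.21, so [S] = Km·0.21/(1 − 0.21) = 0.0769 × 0.2658.
[S] = 0.0204 mM.

0.0204 mM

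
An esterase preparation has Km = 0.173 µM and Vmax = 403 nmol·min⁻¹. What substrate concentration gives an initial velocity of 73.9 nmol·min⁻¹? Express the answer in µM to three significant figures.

0.0388 µM

The required fractional saturation is v/Vmax = 73.9/403 = 0.1834.
Then [S]/(Km+[S]) = 0.1834 ⇒ [S] = 0.173 × 0.1834/(1 − 0.1834) = 0.0388 µM.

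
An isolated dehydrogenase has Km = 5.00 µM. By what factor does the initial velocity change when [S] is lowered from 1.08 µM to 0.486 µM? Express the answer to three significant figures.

0.499

The fractional saturations are [S]/(Km+[S]) = 1.08/6.080 = 0.1776 and 0.486/5.486 = 0.08859.
v₂/v₁ is just their ratio: 0.08859/0.1776 = 0.499.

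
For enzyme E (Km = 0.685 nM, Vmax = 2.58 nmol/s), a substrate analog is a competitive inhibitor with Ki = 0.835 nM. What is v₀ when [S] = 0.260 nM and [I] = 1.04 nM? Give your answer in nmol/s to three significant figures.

With α = 1 + [I]/Ki = 1 + 1.04/0.835 = 2.246, the competitive rate law is v = Vmax[S] / (αKm + [S]).
v = 2.58×0.260 / (2.246×0.685 + 0.260) = 0.6708/1.798 = 0.373 nmol/s.

0.373 nmol/s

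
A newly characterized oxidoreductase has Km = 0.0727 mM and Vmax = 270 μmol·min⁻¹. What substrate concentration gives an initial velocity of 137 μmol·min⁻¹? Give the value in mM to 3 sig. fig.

Rearranging v = Vmax[S]/(Km+[S]) gives [S] = Km·v/(Vmax − v).
[S] = 0.0727 × 137 / (270 − 137) = 9.960/133.0 = 0.0749 mM.

0.0749 mM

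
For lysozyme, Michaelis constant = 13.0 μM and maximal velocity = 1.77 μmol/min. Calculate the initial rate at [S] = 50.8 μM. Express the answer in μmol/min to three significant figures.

[S]/(Km+[S]) = 50.8/63.80 = 0.7962, the fractional saturation.
v = 0.7962 × Vmax = 0.7962 × 1.77 = 1.41 μmol/min.

1.41 μmol/min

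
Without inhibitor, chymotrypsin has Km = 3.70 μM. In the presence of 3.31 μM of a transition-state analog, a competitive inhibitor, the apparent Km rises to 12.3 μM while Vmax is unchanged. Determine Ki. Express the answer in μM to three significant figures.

Competitive: Km,app = α·Km with α = 1 + [I]/Ki.
α = Km,app/Km = 12.3/3.70 = 3.324.
Ki = [I]/(α − 1) = 3.31/2.324 = 1.42 μM.

1.42 μM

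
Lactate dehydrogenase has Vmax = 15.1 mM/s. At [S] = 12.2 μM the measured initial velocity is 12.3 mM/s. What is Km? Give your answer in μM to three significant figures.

2.78 μM

v/Vmax = 12.3/15.1 = 0.8146 = [S]/(Km+[S]).
So Km + [S] = [S]/0.8146 = 14.98 μM, giving Km = 14.98 − 12.2 = 2.78 μM.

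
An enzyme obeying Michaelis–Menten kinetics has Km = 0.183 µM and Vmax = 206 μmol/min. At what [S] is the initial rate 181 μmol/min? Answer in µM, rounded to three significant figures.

Rearranging v = Vmax[S]/(Km+[S]) gives [S] = Km·v/(Vmax − v).
[S] = 0.183 × 181 / (206 − 181) = 33.12/25.00 = 1.32 µM.

1.32 µM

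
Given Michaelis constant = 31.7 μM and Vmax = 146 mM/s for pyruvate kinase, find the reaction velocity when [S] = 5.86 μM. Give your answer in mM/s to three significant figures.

22.8 mM/s

v = Vmax·[S]/(Km + [S]) = 146 × 5.86 / (31.7 + 5.86)
  = 855.6 / 37.56 = 22.8 mM/s.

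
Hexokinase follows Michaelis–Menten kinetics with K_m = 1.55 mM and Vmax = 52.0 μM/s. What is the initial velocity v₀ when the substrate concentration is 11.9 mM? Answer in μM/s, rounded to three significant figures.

[S]/(Km+[S]) = 11.9/13.45 = 0.8848, the fractional saturation.
v = 0.8848 × Vmax = 0.8848 × 52.0 = 46.0 μM/s.

46.0 μM/s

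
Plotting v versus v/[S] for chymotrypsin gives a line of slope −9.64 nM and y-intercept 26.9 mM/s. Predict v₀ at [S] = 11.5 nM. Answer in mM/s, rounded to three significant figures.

14.6 mM/s

In the Eadie–Hofstee form v = Vmax − Km·(v/[S]), the slope is −Km and the intercept is Vmax, so Km = 9.64 nM and Vmax = 26.9 mM/s.
v = 26.9 × 11.5/(9.64 + 11.5) = 14.6 mM/s.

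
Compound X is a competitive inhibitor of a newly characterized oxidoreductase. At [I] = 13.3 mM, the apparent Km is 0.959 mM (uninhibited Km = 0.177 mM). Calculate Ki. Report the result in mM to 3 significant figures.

Competitive: Km,app = α·Km with α = 1 + [I]/Ki.
α = Km,app/Km = 0.959/0.177 = 5.418.
Since α = 1 + [I]/Ki, [I]/Ki = 5.418 − 1 = 4.418 and Ki = 13.3/4.418 = 3.01 mM.

3.01 mM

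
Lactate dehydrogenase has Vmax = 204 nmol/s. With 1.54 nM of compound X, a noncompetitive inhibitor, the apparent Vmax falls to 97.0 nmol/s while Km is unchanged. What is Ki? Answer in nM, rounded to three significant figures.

Noncompetitive: Vmax,app = Vmax/α with α = 1 + [I]/Ki.
α = Vmax/Vmax,app = 204/97.0 = 2.103.
Since α = 1 + [I]/Ki, [I]/Ki = 2.103 − 1 = 1.103 and Ki = 1.54/1.103 = 1.40 nM.

1.40 nM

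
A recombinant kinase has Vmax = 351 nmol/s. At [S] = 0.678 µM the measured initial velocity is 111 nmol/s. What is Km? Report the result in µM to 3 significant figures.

From v = Vmax[S]/(Km+[S]), Km = [S](Vmax − v)/v.
Km = 0.678 × (351 − 111) / 111 = 162.7/111 = 1.47 µM.

1.47 µM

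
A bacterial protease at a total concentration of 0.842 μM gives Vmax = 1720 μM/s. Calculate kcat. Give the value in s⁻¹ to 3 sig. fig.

kcat = Vmax/[E]total = 1720 μM/s / 0.842 μM = 2040 s⁻¹.

2040 s⁻¹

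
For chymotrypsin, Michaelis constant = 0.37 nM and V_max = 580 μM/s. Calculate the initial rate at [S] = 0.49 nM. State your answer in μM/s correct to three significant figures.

330 μM/s

[S]/(Km+[S]) = 0.49/0.8600 = 0.5698, the fractional saturation.
v = 0.5698 × Vmax = 0.5698 × 580 = 330 μM/s.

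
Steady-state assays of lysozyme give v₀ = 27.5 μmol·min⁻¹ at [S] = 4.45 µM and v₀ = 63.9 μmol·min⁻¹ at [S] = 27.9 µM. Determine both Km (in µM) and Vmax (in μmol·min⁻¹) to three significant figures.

In reciprocal form, 1/v = (Km/Vmax)·(1/[S]) + 1/Vmax. The two points give (1/[S], 1/v) = (0.2247, 0.03636) and (0.03584, 0.01565).
Slope = (0.03636 − 0.01565)/(0.2247 − 0.03584) = 0.1097; intercept = 0.03636 − 0.1097×0.2247 = 0.01172.
Vmax = 1/intercept = 85.3 μmol·min⁻¹; Km = slope × Vmax = 0.1097 × 85.3 = 9.36 µM.

Km = 9.36 µM; Vmax = 85.3 μmol·min⁻¹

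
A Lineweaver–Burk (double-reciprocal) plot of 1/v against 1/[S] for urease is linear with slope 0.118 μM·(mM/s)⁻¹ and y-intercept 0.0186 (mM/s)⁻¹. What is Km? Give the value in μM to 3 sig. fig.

y-intercept = 1/Vmax ⇒ Vmax = 53.8 mM/s; slope = Km/Vmax ⇒ Km = slope × Vmax.
Km = 0.118 × 53.8 = 6.34 μM.

6.34 μM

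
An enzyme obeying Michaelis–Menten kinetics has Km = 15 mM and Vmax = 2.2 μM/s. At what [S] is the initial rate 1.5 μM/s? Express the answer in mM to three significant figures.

Rearranging v = Vmax[S]/(Km+[S]) gives [S] = Km·v/(Vmax − v).
[S] = 15 × 1.5 / (2.2 − 1.5) = 22.50/0.7000 = 32.1 mM.

32.1 mM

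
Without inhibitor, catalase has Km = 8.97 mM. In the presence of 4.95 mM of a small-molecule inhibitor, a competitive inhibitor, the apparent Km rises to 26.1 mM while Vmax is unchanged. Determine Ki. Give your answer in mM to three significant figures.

2.59 mM

Competitive: Km,app = α·Km with α = 1 + [I]/Ki.
α = Km,app/Km = 26.1/8.97 = 2.910.
Ki = [I]/(α − 1) = 4.95/1.910 = 2.59 mM.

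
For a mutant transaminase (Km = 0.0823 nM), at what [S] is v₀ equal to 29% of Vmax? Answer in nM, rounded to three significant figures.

0.0336 nM

v/Vmax = [S]/(Km+[S]) = 0.29, so [S] = Km·0.29/(1 − 0.29) = 0.0823 × 0.4085.
[S] = 0.0336 nM.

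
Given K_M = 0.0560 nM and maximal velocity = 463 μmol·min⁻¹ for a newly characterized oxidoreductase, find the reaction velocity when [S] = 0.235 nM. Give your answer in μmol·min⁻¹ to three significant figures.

374 μmol·min⁻¹

[S]/(Km+[S]) = 0.235/0.2910 = 0.8076, the fractional saturation.
v = 0.8076 × Vmax = 0.8076 × 463 = 374 μmol·min⁻¹.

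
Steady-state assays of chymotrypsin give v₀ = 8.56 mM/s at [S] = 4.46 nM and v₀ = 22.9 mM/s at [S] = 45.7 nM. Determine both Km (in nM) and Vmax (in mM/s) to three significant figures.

From v = Vmax[S]/(Km+[S]), each point gives Vmax = v(Km+[S])/[S].
Equating: 8.56(Km+4.46)/4.46 = 22.9(Km+45.7)/45.7.
1.919·Km + 8.56 = 0.5011·Km + 22.9, so (1.919 − 0.5011)·Km = 22.9 − 8.56.
Km = 14.34/1.418 = 10.1 nM; then Vmax = 8.56(10.1+4.46)/4.46 = 28.0 mM/s.

Km = 10.1 nM; Vmax = 28.0 mM/s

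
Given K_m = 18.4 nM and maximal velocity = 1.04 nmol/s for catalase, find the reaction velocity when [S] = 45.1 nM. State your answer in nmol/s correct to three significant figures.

[S]/(Km+[S]) = 45.1/63.50 = 0.7102, the fractional saturation.
v = 0.7102 × Vmax = 0.7102 × 1.04 = 0.739 nmol/s.

0.739 nmol/s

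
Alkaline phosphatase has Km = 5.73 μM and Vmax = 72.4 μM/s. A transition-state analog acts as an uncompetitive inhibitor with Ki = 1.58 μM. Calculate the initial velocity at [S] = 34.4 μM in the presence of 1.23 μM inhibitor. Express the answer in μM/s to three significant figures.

α = 1 + [I]/Ki = 1 + 1.23/1.58 = 1.778.
For an uncompetitive inhibitor, both parameters are divided by α, giving Vmax/α and Km/α: Km,app = 3.22 μM, Vmax,app = 40.7 μM/s.
v = Vmax,app·[S]/(Km,app + [S]) = 40.7 × 34.4/(3.22 + 34.4) = 37.2 μM/s.

37.2 μM/s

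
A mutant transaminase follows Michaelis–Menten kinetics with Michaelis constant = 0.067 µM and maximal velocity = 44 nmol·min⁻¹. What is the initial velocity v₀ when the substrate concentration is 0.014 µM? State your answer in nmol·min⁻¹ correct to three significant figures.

7.60 nmol·min⁻¹

[S]/(Km+[S]) = 0.014/0.08100 = 0.1728, the fractional saturation.
v = 0.1728 × Vmax = 0.1728 × 44 = 7.60 nmol·min⁻¹.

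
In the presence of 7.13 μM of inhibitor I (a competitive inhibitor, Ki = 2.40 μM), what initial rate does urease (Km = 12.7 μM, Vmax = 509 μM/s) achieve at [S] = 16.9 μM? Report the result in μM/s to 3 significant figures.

128 μM/s

α = 1 + [I]/Ki = 1 + 7.13/2.40 = 3.971.
For a competitive inhibitor, Vmax is unchanged and the apparent Km becomes α·Km: Km,app = 50.4 μM, Vmax,app = 509 μM/s.
v = Vmax,app·[S]/(Km,app + [S]) = 509 × 16.9/(50.4 + 16.9) = 128 μM/s.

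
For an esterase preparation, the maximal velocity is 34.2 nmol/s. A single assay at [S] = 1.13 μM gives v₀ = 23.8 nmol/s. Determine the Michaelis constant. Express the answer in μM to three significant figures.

0.494 μM

v/Vmax = 23.8/34.2 = 0.6959 = [S]/(Km+[S]).
So Km + [S] = [S]/0.6959 = 1.624 μM, giving Km = 1.624 − 1.13 = 0.494 μM.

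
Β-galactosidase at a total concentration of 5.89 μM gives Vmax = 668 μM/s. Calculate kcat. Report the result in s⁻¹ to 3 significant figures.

kcat = Vmax/[E]total = 668 μM/s / 5.89 μM = 113 s⁻¹.

113 s⁻¹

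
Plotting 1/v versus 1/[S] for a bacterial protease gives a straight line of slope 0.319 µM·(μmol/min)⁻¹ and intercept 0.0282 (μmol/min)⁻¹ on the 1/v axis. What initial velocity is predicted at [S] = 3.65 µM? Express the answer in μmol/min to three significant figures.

The y-intercept is 1/Vmax, so Vmax = 1/0.0282 = 35.5 μmol/min.
The slope is Km/Vmax, so Km = 0.319 × 35.5 = 11.3 µM.
Then v = 35.5 × 3.65/(11.3 + 3.65) = 8.65 μmol/min.

8.65 μmol/min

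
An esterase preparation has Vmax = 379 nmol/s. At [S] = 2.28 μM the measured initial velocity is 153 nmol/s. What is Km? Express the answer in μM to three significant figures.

3.37 μM

v/Vmax = 153/379 = 0.4037 = [S]/(Km+[S]).
So Km + [S] = [S]/0.4037 = 5.648 μM, giving Km = 5.648 − 2.28 = 3.37 μM.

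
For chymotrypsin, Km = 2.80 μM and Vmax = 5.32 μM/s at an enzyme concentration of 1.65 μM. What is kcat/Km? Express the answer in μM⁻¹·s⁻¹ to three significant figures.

1.15 μM⁻¹·s⁻¹

kcat = Vmax/[E]total = 5.32/1.65 = 3.22 s⁻¹.
kcat/Km = 3.22/2.80 = 1.15 μM⁻¹·s⁻¹.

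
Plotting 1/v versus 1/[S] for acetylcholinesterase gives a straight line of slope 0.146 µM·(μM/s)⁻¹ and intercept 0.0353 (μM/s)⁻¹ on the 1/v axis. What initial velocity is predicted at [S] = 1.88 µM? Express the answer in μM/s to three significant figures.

8.85 μM/s

The y-intercept is 1/Vmax, so Vmax = 1/0.0353 = 28.3 μM/s.
The slope is Km/Vmax, so Km = 0.146 × 28.3 = 4.14 µM.
Then v = 28.3 × 1.88/(4.14 + 1.88) = 8.85 μM/s.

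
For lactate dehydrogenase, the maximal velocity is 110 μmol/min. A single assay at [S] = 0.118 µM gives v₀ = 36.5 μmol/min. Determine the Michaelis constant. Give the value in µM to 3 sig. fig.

v/Vmax = 36.5/110 = 0.3318 = [S]/(Km+[S]).
So Km + [S] = [S]/0.3318 = 0.3556 µM, giving Km = 0.3556 − 0.118 = 0.238 µM.

0.238 µM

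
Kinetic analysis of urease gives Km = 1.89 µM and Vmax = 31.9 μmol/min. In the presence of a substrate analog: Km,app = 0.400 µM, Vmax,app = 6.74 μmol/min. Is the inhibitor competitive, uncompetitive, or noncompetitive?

uncompetitive

Both Km and Vmax decrease by the same factor (~4.73-fold) — characteristic of uncompetitive inhibition.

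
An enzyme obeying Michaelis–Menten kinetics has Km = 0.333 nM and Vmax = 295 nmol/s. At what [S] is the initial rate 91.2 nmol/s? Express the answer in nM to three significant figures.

The required fractional saturation is v/Vmax = 91.2/295 = 0.3092.
Then [S]/(Km+[S]) = 0.3092 ⇒ [S] = 0.333 × 0.3092/(1 − 0.3092) = 0.149 nM.

0.149 nM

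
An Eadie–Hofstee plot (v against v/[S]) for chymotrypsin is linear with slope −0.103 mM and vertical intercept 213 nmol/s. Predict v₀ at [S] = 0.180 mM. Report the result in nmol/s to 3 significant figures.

135 nmol/s

In the Eadie–Hofstee form v = Vmax − Km·(v/[S]), the slope is −Km and the intercept is Vmax, so Km = 0.103 mM and Vmax = 213 nmol/s.
v = 213 × 0.180/(0.103 + 0.180) = 135 nmol/s.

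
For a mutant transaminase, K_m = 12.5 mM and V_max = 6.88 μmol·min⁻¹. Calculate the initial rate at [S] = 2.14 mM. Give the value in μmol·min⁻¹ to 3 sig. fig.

1.01 μmol·min⁻¹

v = Vmax·[S]/(Km + [S]) = 6.88 × 2.14 / (12.5 + 2.14)
  = 14.72 / 14.64 = 1.01 μmol·min⁻¹.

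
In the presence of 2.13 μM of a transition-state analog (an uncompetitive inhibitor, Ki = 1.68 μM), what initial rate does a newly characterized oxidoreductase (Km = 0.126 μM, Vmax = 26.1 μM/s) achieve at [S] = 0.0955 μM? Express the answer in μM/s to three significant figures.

α = 1 + [I]/Ki = 1 + 2.13/1.68 = 2.268.
For an uncompetitive inhibitor, both parameters are divided by α, giving Vmax/α and Km/α: Km,app = 0.0556 μM, Vmax,app = 11.5 μM/s.
v = Vmax,app·[S]/(Km,app + [S]) = 11.5 × 0.0955/(0.0556 + 0.0955) = 7.28 μM/s.

7.28 μM/s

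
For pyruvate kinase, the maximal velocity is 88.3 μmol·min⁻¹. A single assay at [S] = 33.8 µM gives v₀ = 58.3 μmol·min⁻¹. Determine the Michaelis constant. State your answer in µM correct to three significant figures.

v/Vmax = 58.3/88.3 = 0.6602 = [S]/(Km+[S]).
So Km + [S] = [S]/0.6602 = 51.19 µM, giving Km = 51.19 − 33.8 = 17.4 µM.

17.4 µM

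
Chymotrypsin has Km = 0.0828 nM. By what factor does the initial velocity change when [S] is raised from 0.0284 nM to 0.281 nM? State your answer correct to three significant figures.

3.02

Since Vmax cancels, v₂/v₁ = [S]₂(Km+[S]₁) / [S]₁(Km+[S]₂).
= 0.281×(0.0828+0.0284) / (0.0284×(0.0828+0.281)) = 0.03125/0.01033 = 3.02.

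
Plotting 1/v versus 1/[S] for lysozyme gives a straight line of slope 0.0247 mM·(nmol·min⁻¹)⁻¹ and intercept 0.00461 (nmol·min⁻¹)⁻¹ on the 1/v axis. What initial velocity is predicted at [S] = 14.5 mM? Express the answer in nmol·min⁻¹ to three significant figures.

158 nmol·min⁻¹

The y-intercept is 1/Vmax, so Vmax = 1/0.00461 = 217 nmol·min⁻¹.
The slope is Km/Vmax, so Km = 0.0247 × 217 = 5.36 mM.
Then v = 217 × 14.5/(5.36 + 14.5) = 158 nmol·min⁻¹.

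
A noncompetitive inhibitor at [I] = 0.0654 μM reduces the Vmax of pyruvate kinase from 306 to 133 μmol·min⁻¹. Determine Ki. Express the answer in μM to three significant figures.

Noncompetitive: Vmax,app = Vmax/α with α = 1 + [I]/Ki.
α = Vmax/Vmax,app = 306/133 = 2.301.
Ki = [I]/(α − 1) = 0.0654/1.301 = 0.0503 μM.

0.0503 μM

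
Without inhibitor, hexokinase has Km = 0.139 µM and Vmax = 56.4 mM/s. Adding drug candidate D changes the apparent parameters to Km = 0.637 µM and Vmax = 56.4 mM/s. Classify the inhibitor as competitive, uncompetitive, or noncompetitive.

Km increases (0.139 → 0.637 µM) while Vmax is unchanged — the hallmark of competitive inhibition.

competitive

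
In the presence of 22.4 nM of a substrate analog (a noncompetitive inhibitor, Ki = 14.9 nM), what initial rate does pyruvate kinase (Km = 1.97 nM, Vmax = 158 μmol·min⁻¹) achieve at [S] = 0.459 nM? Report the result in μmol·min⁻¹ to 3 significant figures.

With α = 1 + [I]/Ki = 1 + 22.4/14.9 = 2.503, the noncompetitive rate law is v = (Vmax/α)·[S] / (Km + [S]).
v = (158/2.503)×0.459 / (1.97 + 0.459) = 28.97/2.429 = 11.9 μmol·min⁻¹.

11.9 μmol·min⁻¹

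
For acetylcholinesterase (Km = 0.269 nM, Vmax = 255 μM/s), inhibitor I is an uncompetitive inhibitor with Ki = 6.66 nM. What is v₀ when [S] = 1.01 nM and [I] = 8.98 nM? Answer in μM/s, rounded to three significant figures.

97.5 μM/s

With α = 1 + [I]/Ki = 1 + 8.98/6.66 = 2.348, the uncompetitive rate law is v = (Vmax/α)·[S] / (Km/α + [S]).
v = (255/2.348)×1.01 / (0.269/2.348 + 1.01) = 109.7/1.125 = 97.5 μM/s.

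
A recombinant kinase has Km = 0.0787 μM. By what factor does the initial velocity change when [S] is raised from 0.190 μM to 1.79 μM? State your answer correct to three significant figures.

The fractional saturations are [S]/(Km+[S]) = 0.190/0.2687 = 0.7071 and 1.79/1.869 = 0.9579.
v₂/v₁ is just their ratio: 0.9579/0.7071 = 1.35.

1.35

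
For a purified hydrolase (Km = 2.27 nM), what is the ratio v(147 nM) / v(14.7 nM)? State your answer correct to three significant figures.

1.14

Since Vmax cancels, v₂/v₁ = [S]₂(Km+[S]₁) / [S]₁(Km+[S]₂).
= 147×(2.27+14.7) / (14.7×(2.27+147)) = 2495/2194 = 1.14.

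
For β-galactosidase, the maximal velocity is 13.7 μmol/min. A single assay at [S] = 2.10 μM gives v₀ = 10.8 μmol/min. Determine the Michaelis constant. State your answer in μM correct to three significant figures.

v/Vmax = 10.8/13.7 = 0.7883 = [S]/(Km+[S]).
So Km + [S] = [S]/0.7883 = 2.664 μM, giving Km = 2.664 − 2.10 = 0.564 μM.

0.564 μM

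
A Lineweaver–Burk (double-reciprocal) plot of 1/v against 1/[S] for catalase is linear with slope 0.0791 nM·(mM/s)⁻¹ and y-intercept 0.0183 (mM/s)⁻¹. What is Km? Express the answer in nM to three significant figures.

y-intercept = 1/Vmax ⇒ Vmax = 54.6 mM/s; slope = Km/Vmax ⇒ Km = slope × Vmax.
Km = 0.0791 × 54.6 = 4.32 nM.

4.32 nM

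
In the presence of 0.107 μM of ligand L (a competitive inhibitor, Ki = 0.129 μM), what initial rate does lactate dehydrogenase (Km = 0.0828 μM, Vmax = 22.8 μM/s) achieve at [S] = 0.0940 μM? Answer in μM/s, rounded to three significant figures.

α = 1 + [I]/Ki = 1 + 0.107/0.129 = 1.829.
For a competitive inhibitor, Vmax is unchanged and the apparent Km becomes α·Km: Km,app = 0.151 μM, Vmax,app = 22.8 μM/s.
v = Vmax,app·[S]/(Km,app + [S]) = 22.8 × 0.0940/(0.151 + 0.0940) = 8.73 μM/s.

8.73 μM/s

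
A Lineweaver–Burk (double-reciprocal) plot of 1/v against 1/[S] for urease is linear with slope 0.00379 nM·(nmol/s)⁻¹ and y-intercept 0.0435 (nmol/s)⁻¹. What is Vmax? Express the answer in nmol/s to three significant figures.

23.0 nmol/s

The y-intercept of a Lineweaver–Burk plot equals 1/Vmax, so Vmax = 1/0.0435 = 23.0 nmol/s.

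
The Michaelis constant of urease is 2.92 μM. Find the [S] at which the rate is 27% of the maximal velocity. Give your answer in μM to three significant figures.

1.08 μM

v/Vmax = [S]/(Km+[S]) = 0.27, so [S] = Km·0.27/(1 − 0.27) = 2.92 × 0.3699.
[S] = 1.08 μM.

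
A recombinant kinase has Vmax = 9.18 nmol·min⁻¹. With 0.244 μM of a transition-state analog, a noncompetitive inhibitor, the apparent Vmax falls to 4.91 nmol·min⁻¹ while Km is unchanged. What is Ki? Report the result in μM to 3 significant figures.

Noncompetitive: Vmax,app = Vmax/α with α = 1 + [I]/Ki.
α = Vmax/Vmax,app = 9.18/4.91 = 1.870.
Ki = [I]/(α − 1) = 0.244/0.8697 = 0.281 μM.

0.281 μM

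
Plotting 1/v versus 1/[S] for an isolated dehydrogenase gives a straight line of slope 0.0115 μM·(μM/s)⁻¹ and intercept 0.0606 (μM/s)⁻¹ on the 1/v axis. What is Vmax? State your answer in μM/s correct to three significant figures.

The y-intercept of a Lineweaver–Burk plot equals 1/Vmax, so Vmax = 1/0.0606 = 16.5 μM/s.

16.5 μM/s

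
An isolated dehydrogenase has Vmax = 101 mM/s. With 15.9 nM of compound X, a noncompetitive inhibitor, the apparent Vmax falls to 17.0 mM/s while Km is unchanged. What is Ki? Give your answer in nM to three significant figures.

Noncompetitive: Vmax,app = Vmax/α with α = 1 + [I]/Ki.
α = Vmax/Vmax,app = 101/17.0 = 5.941.
Ki = [I]/(α − 1) = 15.9/4.941 = 3.22 nM.

3.22 nM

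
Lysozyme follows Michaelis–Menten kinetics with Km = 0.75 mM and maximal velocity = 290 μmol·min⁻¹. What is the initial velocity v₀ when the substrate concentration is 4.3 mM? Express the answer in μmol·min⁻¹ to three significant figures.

247 μmol·min⁻¹

[S]/(Km+[S]) = 4.3/5.050 = 0.8515, the fractional saturation.
v = 0.8515 × Vmax = 0.8515 × 290 = 247 μmol·min⁻¹.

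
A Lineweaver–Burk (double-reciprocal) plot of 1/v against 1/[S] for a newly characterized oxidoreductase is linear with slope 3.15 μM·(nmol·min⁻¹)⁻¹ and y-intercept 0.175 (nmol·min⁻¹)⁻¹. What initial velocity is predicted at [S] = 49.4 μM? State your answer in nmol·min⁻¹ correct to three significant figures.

The y-intercept is 1/Vmax, so Vmax = 1/0.175 = 5.71 nmol·min⁻¹.
The slope is Km/Vmax, so Km = 3.15 × 5.71 = 18.0 μM.
Then v = 5.71 × 49.4/(18.0 + 49.4) = 4.19 nmol·min⁻¹.

4.19 nmol·min⁻¹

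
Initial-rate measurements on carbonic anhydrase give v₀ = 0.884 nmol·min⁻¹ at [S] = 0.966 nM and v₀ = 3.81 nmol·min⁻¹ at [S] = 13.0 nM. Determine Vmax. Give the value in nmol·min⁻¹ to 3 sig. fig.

5.19 nmol·min⁻¹

From v = Vmax[S]/(Km+[S]), each point gives Vmax = v(Km+[S])/[S].
Equating: 0.884(Km+0.966)/0.966 = 3.81(Km+13.0)/13.0.
0.9151·Km + 0.884 = 0.2931·Km + 3.81, so (0.9151 − 0.2931)·Km = 3.81 − 0.884.
Km = 2.926/0.6220 = 4.70 nM; then Vmax = 0.884(4.70+0.966)/0.966 = 5.19 nmol·min⁻¹.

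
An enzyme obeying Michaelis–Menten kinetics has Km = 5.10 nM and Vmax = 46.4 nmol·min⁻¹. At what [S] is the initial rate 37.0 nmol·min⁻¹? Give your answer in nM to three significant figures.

20.1 nM

Rearranging v = Vmax[S]/(Km+[S]) gives [S] = Km·v/(Vmax − v).
[S] = 5.10 × 37.0 / (46.4 − 37.0) = 188.7/9.400 = 20.1 nM.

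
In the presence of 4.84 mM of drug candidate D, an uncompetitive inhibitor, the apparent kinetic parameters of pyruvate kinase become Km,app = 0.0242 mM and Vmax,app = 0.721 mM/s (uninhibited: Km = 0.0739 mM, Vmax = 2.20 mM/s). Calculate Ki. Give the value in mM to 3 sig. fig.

2.36 mM

Uncompetitive: Vmax,app = Vmax/α (and Km,app = Km/α) with α = 1 + [I]/Ki.
α = Vmax/Vmax,app = 2.20/0.721 = 3.051.
Ki = [I]/(α − 1) = 4.84/2.051 = 2.36 mM.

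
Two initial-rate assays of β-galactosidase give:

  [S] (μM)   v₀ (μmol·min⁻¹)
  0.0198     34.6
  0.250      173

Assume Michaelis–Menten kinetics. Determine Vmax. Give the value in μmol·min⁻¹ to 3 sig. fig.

In reciprocal form, 1/v = (Km/Vmax)·(1/[S]) + 1/Vmax. The two points give (1/[S], 1/v) = (50.51, 0.02890) and (4.000, 0.005780).
Slope = (0.02890 − 0.005780)/(50.51 − 4.000) = 0.0004972; intercept = 0.02890 − 0.0004972×50.51 = 0.003792.
Vmax = 1/intercept = 264 μmol·min⁻¹; Km = slope × Vmax = 0.0004972 × 264 = 0.131 μM.

264 μmol·min⁻¹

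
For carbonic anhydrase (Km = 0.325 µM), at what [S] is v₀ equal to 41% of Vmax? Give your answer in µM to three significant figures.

0.226 µM

v/Vmax = [S]/(Km+[S]) = 0.41, so [S] = Km·0.41/(1 − 0.41) = 0.325 × 0.6949.
[S] = 0.226 µM.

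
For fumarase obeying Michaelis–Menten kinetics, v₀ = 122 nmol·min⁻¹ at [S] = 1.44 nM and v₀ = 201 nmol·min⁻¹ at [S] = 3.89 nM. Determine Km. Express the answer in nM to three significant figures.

2.39 nM

From v = Vmax[S]/(Km+[S]), each point gives Vmax = v(Km+[S])/[S].
Equating: 122(Km+1.44)/1.44 = 201(Km+3.89)/3.89.
84.72·Km + 122 = 51.67·Km + 201, so (84.72 − 51.67)·Km = 201 − 122.
Km = 79.00/33.05 = 2.39 nM; then Vmax = 122(2.39+1.44)/1.44 = 325 nmol·min⁻¹.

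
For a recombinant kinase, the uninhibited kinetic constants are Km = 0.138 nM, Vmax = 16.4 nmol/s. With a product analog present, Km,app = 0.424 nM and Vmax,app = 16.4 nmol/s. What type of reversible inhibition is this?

competitive

Km increases (0.138 → 0.424 nM) while Vmax is unchanged — the hallmark of competitive inhibition.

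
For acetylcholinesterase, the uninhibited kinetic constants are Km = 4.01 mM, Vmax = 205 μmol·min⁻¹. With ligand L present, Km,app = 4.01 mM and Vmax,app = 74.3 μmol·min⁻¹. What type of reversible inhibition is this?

noncompetitive

Vmax decreases (205 → 74.3 μmol·min⁻¹) while Km is unchanged — pure noncompetitive inhibition.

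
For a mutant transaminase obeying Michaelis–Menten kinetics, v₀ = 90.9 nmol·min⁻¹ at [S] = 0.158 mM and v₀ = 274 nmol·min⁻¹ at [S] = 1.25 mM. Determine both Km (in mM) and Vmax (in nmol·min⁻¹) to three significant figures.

Km = 0.514 mM; Vmax = 387 nmol·min⁻¹

In reciprocal form, 1/v = (Km/Vmax)·(1/[S]) + 1/Vmax. The two points give (1/[S], 1/v) = (6.329, 0.01100) and (0.8000, 0.003650).
Slope = (0.01100 − 0.003650)/(6.329 − 0.8000) = 0.001330; intercept = 0.01100 − 0.001330×6.329 = 0.002586.
Vmax = 1/intercept = 387 nmol·min⁻¹; Km = slope × Vmax = 0.001330 × 387 = 0.514 mM.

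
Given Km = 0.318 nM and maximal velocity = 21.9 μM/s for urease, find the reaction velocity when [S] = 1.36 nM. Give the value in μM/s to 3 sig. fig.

[S]/(Km+[S]) = 1.36/1.678 = 0.8105, the fractional saturation.
v = 0.8105 × Vmax = 0.8105 × 21.9 = 17.7 μM/s.

17.7 μM/s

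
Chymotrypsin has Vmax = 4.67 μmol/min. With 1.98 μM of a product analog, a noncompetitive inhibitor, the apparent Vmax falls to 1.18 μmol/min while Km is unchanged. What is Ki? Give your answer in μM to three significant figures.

Noncompetitive: Vmax,app = Vmax/α with α = 1 + [I]/Ki.
α = Vmax/Vmax,app = 4.67/1.18 = 3.958.
Since α = 1 + [I]/Ki, [I]/Ki = 3.958 − 1 = 2.958 and Ki = 1.98/2.958 = 0.669 μM.

0.669 μM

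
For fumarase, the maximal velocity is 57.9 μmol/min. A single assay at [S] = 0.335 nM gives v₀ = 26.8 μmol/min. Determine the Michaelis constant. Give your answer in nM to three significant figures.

0.389 nM

From v = Vmax[S]/(Km+[S]), Km = [S](Vmax − v)/v.
Km = 0.335 × (57.9 − 26.8) / 26.8 = 10.42/26.8 = 0.389 nM.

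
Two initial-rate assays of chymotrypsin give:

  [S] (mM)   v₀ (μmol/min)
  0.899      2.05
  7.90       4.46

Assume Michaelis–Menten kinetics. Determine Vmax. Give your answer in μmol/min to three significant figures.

In reciprocal form, 1/v = (Km/Vmax)·(1/[S]) + 1/Vmax. The two points give (1/[S], 1/v) = (1.112, 0.4878) and (0.1266, 0.2242).
Slope = (0.4878 − 0.2242)/(1.112 − 0.1266) = 0.2674; intercept = 0.4878 − 0.2674×1.112 = 0.1904.
Vmax = 1/intercept = 5.25 μmol/min; Km = slope × Vmax = 0.2674 × 5.25 = 1.40 mM.

5.25 μmol/min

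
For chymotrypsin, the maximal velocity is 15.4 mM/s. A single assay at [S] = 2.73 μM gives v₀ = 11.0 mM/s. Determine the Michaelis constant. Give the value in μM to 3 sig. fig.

From v = Vmax[S]/(Km+[S]), Km = [S](Vmax − v)/v.
Km = 2.73 × (15.4 − 11.0) / 11.0 = 12.01/11.0 = 1.09 μM.

1.09 μM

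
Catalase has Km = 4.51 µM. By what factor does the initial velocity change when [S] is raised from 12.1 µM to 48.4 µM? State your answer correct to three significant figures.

Since Vmax cancels, v₂/v₁ = [S]₂(Km+[S]₁) / [S]₁(Km+[S]₂).
= 48.4×(4.51+12.1) / (12.1×(4.51+48.4)) = 803.9/640.2 = 1.26.

1.26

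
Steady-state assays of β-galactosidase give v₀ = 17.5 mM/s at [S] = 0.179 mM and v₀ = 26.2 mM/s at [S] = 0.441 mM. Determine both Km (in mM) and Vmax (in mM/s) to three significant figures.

Km = 0.227 mM; Vmax = 39.7 mM/s

From v = Vmax[S]/(Km+[S]), each point gives Vmax = v(Km+[S])/[S].
Equating: 17.5(Km+0.179)/0.179 = 26.2(Km+0.441)/0.441.
97.77·Km + 17.5 = 59.41·Km + 26.2, so (97.77 − 59.41)·Km = 26.2 − 17.5.
Km = 8.700/38.35 = 0.227 mM; then Vmax = 17.5(0.227+0.179)/0.179 = 39.7 mM/s.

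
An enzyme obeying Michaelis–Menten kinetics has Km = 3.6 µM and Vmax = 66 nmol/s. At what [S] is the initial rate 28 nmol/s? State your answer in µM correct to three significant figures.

2.65 µM

The required fractional saturation is v/Vmax = 28/66 = 0.4242.
Then [S]/(Km+[S]) = 0.4242 ⇒ [S] = 3.6 × 0.4242/(1 − 0.4242) = 2.65 µM.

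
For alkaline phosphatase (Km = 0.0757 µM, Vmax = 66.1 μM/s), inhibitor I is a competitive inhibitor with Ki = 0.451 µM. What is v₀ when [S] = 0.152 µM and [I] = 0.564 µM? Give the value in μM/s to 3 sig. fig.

With α = 1 + [I]/Ki = 1 + 0.564/0.451 = 2.251, the competitive rate law is v = Vmax[S] / (αKm + [S]).
v = 66.1×0.152 / (2.251×0.0757 + 0.152) = 10.05/0.3224 = 31.2 μM/s.

31.2 μM/s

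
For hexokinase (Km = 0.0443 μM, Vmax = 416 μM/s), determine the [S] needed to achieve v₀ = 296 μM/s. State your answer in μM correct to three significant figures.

0.109 μM

The required fractional saturation is v/Vmax = 296/416 = 0.7115.
Then [S]/(Km+[S]) = 0.7115 ⇒ [S] = 0.0443 × 0.7115/(1 − 0.7115) = 0.109 μM.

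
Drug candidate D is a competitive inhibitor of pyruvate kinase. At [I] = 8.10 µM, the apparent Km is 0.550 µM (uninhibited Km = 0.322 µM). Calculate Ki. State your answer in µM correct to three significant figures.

11.4 µM

Competitive: Km,app = α·Km with α = 1 + [I]/Ki.
α = Km,app/Km = 0.550/0.322 = 1.708.
Ki = [I]/(α − 1) = 8.10/0.7081 = 11.4 µM.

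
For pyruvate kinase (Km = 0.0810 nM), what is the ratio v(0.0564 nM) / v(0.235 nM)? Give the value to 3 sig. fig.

Since Vmax cancels, v₂/v₁ = [S]₂(Km+[S]₁) / [S]₁(Km+[S]₂).
= 0.0564×(0.0810+0.235) / (0.235×(0.0810+0.0564)) = 0.01782/0.03229 = 0.552.

0.552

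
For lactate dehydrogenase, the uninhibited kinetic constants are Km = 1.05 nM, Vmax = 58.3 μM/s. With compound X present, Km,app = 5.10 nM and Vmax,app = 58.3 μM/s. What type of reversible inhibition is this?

Km increases (1.05 → 5.10 nM) while Vmax is unchanged — the hallmark of competitive inhibition.

competitive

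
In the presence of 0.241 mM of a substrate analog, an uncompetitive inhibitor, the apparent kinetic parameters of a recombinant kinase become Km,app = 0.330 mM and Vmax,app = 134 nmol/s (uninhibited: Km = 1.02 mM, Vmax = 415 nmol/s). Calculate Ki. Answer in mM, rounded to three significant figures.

0.115 mM

Uncompetitive: Vmax,app = Vmax/α (and Km,app = Km/α) with α = 1 + [I]/Ki.
α = Vmax/Vmax,app = 415/134 = 3.097.
Since α = 1 + [I]/Ki, [I]/Ki = 3.097 − 1 = 2.097 and Ki = 0.241/2.097 = 0.115 mM.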